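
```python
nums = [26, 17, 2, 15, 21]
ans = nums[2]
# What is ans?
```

Trace:
`nums = [26, 17, 2, 15, 21]` → nums = [26, 17, 2, 15, 21]
`ans = nums[2]` → ans = 2
So ans = 2

Answer: 2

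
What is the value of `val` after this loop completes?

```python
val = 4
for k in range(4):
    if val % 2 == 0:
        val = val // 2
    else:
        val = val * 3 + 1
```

Collatz-style transformation from 4
`val` takes the values: 4 → 2 → 1 → 4 → 2

Answer: 2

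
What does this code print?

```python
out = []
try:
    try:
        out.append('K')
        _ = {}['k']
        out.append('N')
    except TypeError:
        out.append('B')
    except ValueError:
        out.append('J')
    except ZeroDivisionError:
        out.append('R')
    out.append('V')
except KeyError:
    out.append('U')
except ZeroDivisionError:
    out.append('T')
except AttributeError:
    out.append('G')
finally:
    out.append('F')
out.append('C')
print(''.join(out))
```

Execution trace: 'K' (inner try body) → 'U' (except KeyError) → 'F' (finally) → 'C' (after the try/except). Output: KUFC

Answer: KUFC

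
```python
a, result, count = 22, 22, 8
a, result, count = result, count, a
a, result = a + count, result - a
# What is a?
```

Trace:
`a, result, count = 22, 22, 8` → a = 22; result = 22; count = 8
`a, result, count = result, count, a` → a = 22; result = 8; count = 22
`a, result = a + count, result - a` → a = 44; result = -14
So a = 44

Answer: 44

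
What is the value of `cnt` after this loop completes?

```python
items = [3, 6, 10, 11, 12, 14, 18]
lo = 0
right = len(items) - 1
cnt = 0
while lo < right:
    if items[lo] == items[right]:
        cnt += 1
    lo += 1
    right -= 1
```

Count matching pairs from ends
`cnt` takes the values: 0

Answer: 0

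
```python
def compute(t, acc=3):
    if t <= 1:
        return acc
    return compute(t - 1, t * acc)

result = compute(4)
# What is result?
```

Accumulator trace (n, acc): (4, 3) -> (3, 12) -> (2, 36) -> (1, 72) -> return 72

Answer: 72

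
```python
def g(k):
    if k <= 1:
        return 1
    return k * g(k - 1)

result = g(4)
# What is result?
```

g(4) = 4 * 3 * 2 * 1 = 24

Answer: 24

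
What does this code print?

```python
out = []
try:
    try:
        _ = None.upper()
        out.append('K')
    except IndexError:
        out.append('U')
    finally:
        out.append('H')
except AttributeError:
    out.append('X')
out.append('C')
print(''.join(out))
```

Execution trace: 'H' (inner finally) → 'X' (outer except AttributeError) → 'C' (after the try/except). Output: HXC

Answer: HXC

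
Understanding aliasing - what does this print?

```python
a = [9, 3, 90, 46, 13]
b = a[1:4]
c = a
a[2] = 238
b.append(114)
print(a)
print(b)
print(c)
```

Key concept: slice vs alias.
Step by step:
`a = [9, 3, 90, 46, 13]` → a = [9, 3, 90, 46, 13]
`b = a[1:4]` → b = [3, 90, 46]
`c = a` → c = [9, 3, 90, 46, 13] (same object as a)
`a[2] = 238` → a = [9, 3, 238, 46, 13] (same object as c); c = [9, 3, 238, 46, 13] (same object as a)
`b.append(114)` → b = [3, 90, 46, 114]
`print(a)` → prints [9, 3, 238, 46, 13]
`print(b)` → prints [3, 90, 46, 114]
`print(c)` → prints [9, 3, 238, 46, 13]

Answer:
[9, 3, 238, 46, 13]
[3, 90, 46, 114]
[9, 3, 238, 46, 13]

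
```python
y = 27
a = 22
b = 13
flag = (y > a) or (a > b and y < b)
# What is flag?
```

Trace:
`y = 27` → y = 27
`a = 22` → a = 22
`b = 13` → b = 13
`flag = (y > a) or (a > b and y < b)` → flag = True
So flag = True

Answer: True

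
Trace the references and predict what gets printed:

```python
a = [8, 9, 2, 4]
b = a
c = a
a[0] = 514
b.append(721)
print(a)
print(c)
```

Key concept: multiple aliases.
Step by step:
`a = [8, 9, 2, 4]` → a = [8, 9, 2, 4]
`b = a` → b = [8, 9, 2, 4] (same object as a)
`c = a` → c = [8, 9, 2, 4] (same object as a, b)
`a[0] = 514` → a = [514, 9, 2, 4] (same object as b, c); b = [514, 9, 2, 4] (same object as a, c); c = [514, 9, 2, 4] (same object as a, b)
`b.append(721)` → a = [514, 9, 2, 4, 721] (same object as b, c); b = [514, 9, 2, 4, 721] (same object as a, c); c = [514, 9, 2, 4, 721] (same object as a, b)
`print(a)` → prints [514, 9, 2, 4, 721]
`print(c)` → prints [514, 9, 2, 4, 721]

Answer:
[514, 9, 2, 4, 721]
[514, 9, 2, 4, 721]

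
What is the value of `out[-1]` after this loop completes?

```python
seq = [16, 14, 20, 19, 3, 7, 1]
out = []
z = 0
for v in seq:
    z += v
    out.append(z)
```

Cumulative sum ends at 80
`out` takes the values: [] → [16] → [16, 30] → [16, 30, 50] → [16, 30, 50, 69] → [16, 30, 50, 69, 72] → [16, 30, 50, 69, 72, 79] → [16, 30, 50, 69, 72, 79, 80]
So `out[-1]` = 80

Answer: 80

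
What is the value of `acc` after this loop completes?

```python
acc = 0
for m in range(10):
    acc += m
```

Sum of 0 to 9 = 45
`acc` takes the values: 0 → 1 → 3 → 6 → 10 → 15 → 21 → 28 → 36 → 45

Answer: 45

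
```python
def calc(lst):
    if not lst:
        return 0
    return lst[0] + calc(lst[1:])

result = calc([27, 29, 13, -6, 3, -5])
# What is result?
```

27 + 29 + 13 + (-6) + 3 + (-5) + 0 = 61

Answer: 61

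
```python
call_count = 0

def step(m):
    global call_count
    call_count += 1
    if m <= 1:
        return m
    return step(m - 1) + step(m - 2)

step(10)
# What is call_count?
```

Calls(m) = 1 + Calls(m-1) + Calls(m-2); Calls(0)=Calls(1)=1. For m=10 this gives 177.

Answer: 177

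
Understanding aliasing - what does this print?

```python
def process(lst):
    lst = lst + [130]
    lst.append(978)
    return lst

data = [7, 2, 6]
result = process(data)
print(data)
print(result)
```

Key concept: rebinding parameter vs mutation.
Step by step:
`data = [7, 2, 6]` → data = [7, 2, 6]
`result = process(data)` → result = [7, 2, 6, 130, 978]
`print(data)` → prints [7, 2, 6]
`print(result)` → prints [7, 2, 6, 130, 978]

Answer:
[7, 2, 6]
[7, 2, 6, 130, 978]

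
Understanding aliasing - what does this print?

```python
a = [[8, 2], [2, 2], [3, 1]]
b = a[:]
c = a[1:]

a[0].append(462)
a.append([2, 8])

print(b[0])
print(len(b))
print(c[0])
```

Key concept: slice with nested mutation.
Step by step:
`a = [[8, 2], [2, 2], [3, 1]]` → a = [[8, 2], [2, 2], [3, 1]]
`b = a[:]` → b = [[8, 2], [2, 2], [3, 1]]
`c = a[1:]` → c = [[2, 2], [3, 1]]
`a[0].append(462)` → a = [[8, 2, 462], [2, 2], [3, 1]]; b = [[8, 2, 462], [2, 2], [3, 1]]
`a.append([2, 8])` → a = [[8, 2, 462], [2, 2], [3, 1], [2, 8]]
`print(b[0])` → prints [8, 2, 462]
`print(len(b))` → prints 3
`print(c[0])` → prints [2, 2]

Answer:
[8, 2, 462]
3
[2, 2]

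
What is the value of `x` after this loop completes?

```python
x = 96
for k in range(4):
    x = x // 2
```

Halve 4 times: 96 // 2^4 = 6
`x` takes the values: 96 → 48 → 24 → 12 → 6

Answer: 6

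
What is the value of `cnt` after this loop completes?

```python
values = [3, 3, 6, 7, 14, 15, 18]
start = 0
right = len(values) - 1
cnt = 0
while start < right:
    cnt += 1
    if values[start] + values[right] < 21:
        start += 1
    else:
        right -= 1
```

Steps to find pair summing to 21
`cnt` takes the values: 0 → 1 → 2 → 3 → 4 → 5 → 6

Answer: 6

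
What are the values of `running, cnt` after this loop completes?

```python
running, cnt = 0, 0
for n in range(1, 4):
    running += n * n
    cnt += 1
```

Sum of squares and count
`running, cnt` takes the values: (0, 0) → (1, 0) → (1, 1) → (5, 1) → (5, 2) → (14, 2) → (14, 3)

Answer: 14, 3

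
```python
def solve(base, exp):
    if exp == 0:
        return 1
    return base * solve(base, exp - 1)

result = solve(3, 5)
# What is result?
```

solve(3, 5) = 3 * 3 * 3 * 3 * 3 = 243

Answer: 243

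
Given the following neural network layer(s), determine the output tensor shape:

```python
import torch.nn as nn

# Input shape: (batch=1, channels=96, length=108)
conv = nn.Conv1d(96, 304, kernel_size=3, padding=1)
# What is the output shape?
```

Input: (1, 96, 108) -> Output: (1, 304, 108)

Answer: (1, 304, 108)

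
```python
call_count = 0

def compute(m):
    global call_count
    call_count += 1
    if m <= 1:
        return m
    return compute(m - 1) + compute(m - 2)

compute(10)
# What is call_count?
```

Calls(m) = 1 + Calls(m-1) + Calls(m-2); Calls(0)=Calls(1)=1. For m=10 this gives 177.

Answer: 177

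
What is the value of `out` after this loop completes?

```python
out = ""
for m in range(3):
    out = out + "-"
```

Repeat '-' 3 times
`out` takes the values: "" → "-" → "--" → "---"

Answer: "---"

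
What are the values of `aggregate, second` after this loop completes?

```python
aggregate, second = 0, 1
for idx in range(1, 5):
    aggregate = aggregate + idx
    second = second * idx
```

Sum and factorial of 1 to 4
`aggregate, second` takes the values: (0, 1) → (1, 1) → (3, 1) → (3, 2) → (6, 2) → (6, 6) → (10, 6) → (10, 24)

Answer: 10, 24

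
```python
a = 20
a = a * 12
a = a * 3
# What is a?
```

Trace:
`a = 20` → a = 20
`a = a * 12` → a = 240
`a = a * 3` → a = 720
So a = 720

Answer: 720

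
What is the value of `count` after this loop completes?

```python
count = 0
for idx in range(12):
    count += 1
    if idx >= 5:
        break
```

Loop breaks when idx reaches 5, count is 6
`count` takes the values: 0 → 1 → 2 → 3 → 4 → 5 → 6

Answer: 6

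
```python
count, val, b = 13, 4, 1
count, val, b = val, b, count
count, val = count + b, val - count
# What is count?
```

Trace:
`count, val, b = 13, 4, 1` → count = 13; val = 4; b = 1
`count, val, b = val, b, count` → count = 4; val = 1; b = 13
`count, val = count + b, val - count` → count = 17; val = -3
So count = 17

Answer: 17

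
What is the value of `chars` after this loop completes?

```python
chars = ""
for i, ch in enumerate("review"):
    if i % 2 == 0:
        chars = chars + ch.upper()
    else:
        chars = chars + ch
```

Uppercase even positions in 'review'
`chars` takes the values: "" → "R" → "Re" → "ReV" → "ReVi" → "ReViE" → "ReViEw"

Answer: "ReViEw"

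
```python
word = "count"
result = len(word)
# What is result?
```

Trace:
`word = "count"` → word = 'count'
`result = len(word)` → result = 5
So result = 5

Answer: 5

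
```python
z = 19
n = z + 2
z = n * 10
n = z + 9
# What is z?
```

Trace:
`z = 19` → z = 19
`n = z + 2` → n = 21
`z = n * 10` → z = 210
`n = z + 9` → n = 219
So z = 210

Answer: 210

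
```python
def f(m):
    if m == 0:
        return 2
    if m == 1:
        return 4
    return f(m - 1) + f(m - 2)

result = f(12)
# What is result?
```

Build up from base cases: f(0)=2, f(1)=4, f(2)=6, f(3)=10, f(4)=16, f(5)=26, f(6)=42, ..., f(12)=754

Answer: 754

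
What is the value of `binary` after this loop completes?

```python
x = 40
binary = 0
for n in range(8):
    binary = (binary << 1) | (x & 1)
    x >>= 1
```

Reverse lowest 8 bits of 40
`binary` takes the values: 0 → 1 → 2 → 5 → 10 → 20

Answer: 20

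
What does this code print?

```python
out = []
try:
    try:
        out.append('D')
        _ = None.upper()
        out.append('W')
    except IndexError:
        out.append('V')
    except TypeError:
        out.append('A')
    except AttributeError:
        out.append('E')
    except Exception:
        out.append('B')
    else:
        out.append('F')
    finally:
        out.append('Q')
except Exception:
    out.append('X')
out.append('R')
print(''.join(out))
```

Execution trace: 'D' (inner try body) → 'E' (inner except AttributeError) → 'Q' (inner finally) → 'R' (after the try/except). Output: DEQR

Answer: DEQR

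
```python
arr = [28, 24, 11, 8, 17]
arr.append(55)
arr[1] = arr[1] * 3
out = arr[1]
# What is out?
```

Trace:
`arr = [28, 24, 11, 8, 17]` → arr = [28, 24, 11, 8, 17]
`arr.append(55)` → arr = [28, 24, 11, 8, 17, 55]
`arr[1] = arr[1] * 3` → arr = [28, 72, 11, 8, 17, 55]
`out = arr[1]` → out = 72
So out = 72

Answer: 72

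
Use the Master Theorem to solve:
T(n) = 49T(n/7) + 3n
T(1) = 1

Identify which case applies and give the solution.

a=49, b=7, f(n)=3n. log_7(49) = 2. Since c=1 < 2, Case 1 applies: T(n) = Θ(n^log_b(a)) = O(n^2).

Answer: O(n^2) - Case 1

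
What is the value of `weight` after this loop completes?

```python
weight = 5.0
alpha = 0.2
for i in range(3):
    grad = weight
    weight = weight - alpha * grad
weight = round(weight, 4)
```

Gradient descent: w = 5.0 * (1 - 0.2)^3
`weight` takes the values: 5.0 → 4.0 → 3.2 → 2.56

Answer: 2.56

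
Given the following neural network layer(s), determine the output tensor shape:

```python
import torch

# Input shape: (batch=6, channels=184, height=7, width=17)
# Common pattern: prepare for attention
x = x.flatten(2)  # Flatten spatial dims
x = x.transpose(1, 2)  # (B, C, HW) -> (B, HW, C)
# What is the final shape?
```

Input: (6, 184, 7, 17) -> after flatten(2): (6, 184, 119) -> Output: (6, 119, 184)

Answer: (6, 119, 184)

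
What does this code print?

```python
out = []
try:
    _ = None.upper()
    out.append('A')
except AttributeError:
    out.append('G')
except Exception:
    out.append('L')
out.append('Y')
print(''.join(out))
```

Execution trace: 'G' (except AttributeError) → 'Y' (after the try/except). Output: GY

Answer: GY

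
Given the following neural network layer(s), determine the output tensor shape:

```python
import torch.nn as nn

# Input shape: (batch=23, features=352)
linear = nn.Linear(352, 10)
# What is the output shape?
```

Input: (23, 352) -> Output: (23, 10)

Answer: (23, 10)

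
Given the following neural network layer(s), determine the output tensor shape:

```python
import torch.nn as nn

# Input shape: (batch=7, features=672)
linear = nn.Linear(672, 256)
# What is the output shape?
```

Input: (7, 672) -> Output: (7, 256)

Answer: (7, 256)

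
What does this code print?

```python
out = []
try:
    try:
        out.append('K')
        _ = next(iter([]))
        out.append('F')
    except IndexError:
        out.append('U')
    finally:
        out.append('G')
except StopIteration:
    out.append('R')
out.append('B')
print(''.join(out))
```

Execution trace: 'K' (try body) → 'G' (finally) → 'R' (outer except StopIteration) → 'B' (after the try/except). Output: KGRB

Answer: KGRB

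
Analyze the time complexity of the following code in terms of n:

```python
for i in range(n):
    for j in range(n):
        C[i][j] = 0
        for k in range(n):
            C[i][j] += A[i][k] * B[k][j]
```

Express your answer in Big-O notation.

This is Naive matrix multiplication. Time complexity: O(n³).

Answer: O(n³)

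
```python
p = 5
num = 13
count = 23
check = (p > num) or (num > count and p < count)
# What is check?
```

Trace:
`p = 5` → p = 5
`num = 13` → num = 13
`count = 23` → count = 23
`check = (p > num) or (num > count and p < count)` → check = False
So check = False

Answer: False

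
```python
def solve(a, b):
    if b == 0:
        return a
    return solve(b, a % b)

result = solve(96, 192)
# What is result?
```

solve(96, 192) -> solve(192, 96) -> solve(96, 0) -> 96

Answer: 96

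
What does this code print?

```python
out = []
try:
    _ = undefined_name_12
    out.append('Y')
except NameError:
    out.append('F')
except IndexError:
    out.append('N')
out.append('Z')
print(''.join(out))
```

Execution trace: 'F' (except NameError) → 'Z' (after the try/except). Output: FZ

Answer: FZ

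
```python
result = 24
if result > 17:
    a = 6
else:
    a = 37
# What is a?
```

Trace:
`result = 24` → result = 24
`if result > 17: ...` → result > 17 is True → a = 6
So a = 6

Answer: 6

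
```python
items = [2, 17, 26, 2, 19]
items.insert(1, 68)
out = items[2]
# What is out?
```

Trace:
`items = [2, 17, 26, 2, 19]` → items = [2, 17, 26, 2, 19]
`items.insert(1, 68)` → items = [2, 68, 17, 26, 2, 19]
`out = items[2]` → out = 17
So out = 17

Answer: 17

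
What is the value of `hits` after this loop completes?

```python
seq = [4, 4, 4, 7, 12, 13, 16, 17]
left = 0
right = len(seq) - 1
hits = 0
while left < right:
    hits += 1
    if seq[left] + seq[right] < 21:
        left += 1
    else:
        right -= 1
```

Steps to find pair summing to 21
`hits` takes the values: 0 → 1 → 2 → 3 → 4 → 5 → 6 → 7

Answer: 7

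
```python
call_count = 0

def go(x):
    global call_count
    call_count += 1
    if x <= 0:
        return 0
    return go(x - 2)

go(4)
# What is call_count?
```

Linear recursion stepping by 2: 3 calls from x=4 down to ≤0.

Answer: 3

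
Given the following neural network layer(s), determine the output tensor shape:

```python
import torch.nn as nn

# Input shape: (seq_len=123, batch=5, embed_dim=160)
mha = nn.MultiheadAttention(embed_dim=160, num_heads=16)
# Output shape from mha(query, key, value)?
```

Input: (123, 5, 160) -> Output: (123, 5, 160)

Answer: (123, 5, 160)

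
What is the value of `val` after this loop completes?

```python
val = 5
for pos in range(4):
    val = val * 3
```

Multiply by 3, 4 times: 5 * 3^4 = 405
`val` takes the values: 5 → 15 → 45 → 135 → 405

Answer: 405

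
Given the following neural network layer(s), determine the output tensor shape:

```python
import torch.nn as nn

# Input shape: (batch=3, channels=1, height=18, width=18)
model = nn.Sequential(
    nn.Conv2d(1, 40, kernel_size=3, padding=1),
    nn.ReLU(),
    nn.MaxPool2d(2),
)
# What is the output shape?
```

Input: (3, 1, 18, 18) -> after Conv2d: (3, 40, 18, 18) -> after ReLU: (3, 40, 18, 18) -> Output: (3, 40, 9, 9)

Answer: (3, 40, 9, 9)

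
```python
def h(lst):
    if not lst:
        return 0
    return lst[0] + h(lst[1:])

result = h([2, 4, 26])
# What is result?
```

2 + 4 + 26 + 0 = 32

Answer: 32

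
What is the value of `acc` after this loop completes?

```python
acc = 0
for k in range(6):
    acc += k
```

Sum of 0 to 5 = 15
`acc` takes the values: 0 → 1 → 3 → 6 → 10 → 15

Answer: 15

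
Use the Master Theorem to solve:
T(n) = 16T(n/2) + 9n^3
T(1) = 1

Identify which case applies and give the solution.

a=16, b=2, f(n)=9n^3. log_2(16) = 4. Since c=3 < 4, Case 1 applies: T(n) = Θ(n^log_b(a)) = O(n^4).

Answer: O(n^4) - Case 1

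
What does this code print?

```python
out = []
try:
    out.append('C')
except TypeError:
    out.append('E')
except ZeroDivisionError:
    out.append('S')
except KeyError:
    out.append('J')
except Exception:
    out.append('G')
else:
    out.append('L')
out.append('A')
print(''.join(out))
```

Execution trace: 'C' (try body, no exception) → 'L' (else) → 'A' (after the try/except). Output: CLA

Answer: CLA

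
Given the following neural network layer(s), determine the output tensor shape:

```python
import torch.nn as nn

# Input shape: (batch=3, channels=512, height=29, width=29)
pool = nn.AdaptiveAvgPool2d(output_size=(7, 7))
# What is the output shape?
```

Input: (3, 512, 29, 29) -> Output: (3, 512, 7, 7)

Answer: (3, 512, 7, 7)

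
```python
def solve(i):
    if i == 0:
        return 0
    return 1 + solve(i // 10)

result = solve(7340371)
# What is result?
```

Count of digits of 7340371: 7

Answer: 7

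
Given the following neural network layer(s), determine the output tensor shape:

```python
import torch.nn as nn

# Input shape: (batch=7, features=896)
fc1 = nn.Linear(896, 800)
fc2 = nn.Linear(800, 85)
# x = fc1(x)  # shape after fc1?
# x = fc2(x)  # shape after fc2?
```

Input: (7, 896) -> after fc1: (7, 800) -> Output: (7, 85)

Answer: (7, 85)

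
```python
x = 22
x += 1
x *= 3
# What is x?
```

Trace:
`x = 22` → x = 22
`x += 1` → x = 23
`x *= 3` → x = 69
So x = 69

Answer: 69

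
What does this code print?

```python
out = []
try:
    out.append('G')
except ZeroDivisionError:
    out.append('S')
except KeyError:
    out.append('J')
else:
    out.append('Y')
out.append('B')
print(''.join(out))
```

Execution trace: 'G' (try body, no exception) → 'Y' (else) → 'B' (after the try/except). Output: GYB

Answer: GYB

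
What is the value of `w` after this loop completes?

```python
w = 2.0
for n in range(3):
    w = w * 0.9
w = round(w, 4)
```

Exponential decay: 2.0 * 0.9^3
`w` takes the values: 2.0 → 1.8 → 1.62 → 1.458

Answer: 1.458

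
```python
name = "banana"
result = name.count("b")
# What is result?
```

Trace:
`name = "banana"` → name = 'banana'
`result = name.count("b")` → result = 1
So result = 1

Answer: 1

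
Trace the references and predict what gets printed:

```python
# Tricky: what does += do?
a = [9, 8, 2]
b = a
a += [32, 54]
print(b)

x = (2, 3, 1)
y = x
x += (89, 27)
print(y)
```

Key concept: += behavior differs for mutable vs immutable.
Step by step:
`a = [9, 8, 2]` → a = [9, 8, 2]
`b = a` → b = [9, 8, 2] (same object as a)
`a += [32, 54]` → a = [9, 8, 2, 32, 54] (same object as b); b = [9, 8, 2, 32, 54] (same object as a)
`print(b)` → prints [9, 8, 2, 32, 54]
`x = (2, 3, 1)` → x = (2, 3, 1)
`y = x` → y = (2, 3, 1)
`x += (89, 27)` → x = (2, 3, 1, 89, 27)
`print(y)` → prints (2, 3, 1)

Answer:
[9, 8, 2, 32, 54]
(2, 3, 1)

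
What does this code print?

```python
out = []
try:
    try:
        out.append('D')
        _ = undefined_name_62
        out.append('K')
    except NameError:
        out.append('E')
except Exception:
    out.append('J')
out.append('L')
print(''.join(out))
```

Execution trace: 'D' (inner try body) → 'E' (inner except NameError) → 'L' (after the try/except). Output: DEL

Answer: DEL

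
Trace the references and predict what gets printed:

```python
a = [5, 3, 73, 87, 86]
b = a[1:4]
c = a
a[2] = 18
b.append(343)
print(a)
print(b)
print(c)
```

Key concept: slice vs alias.
Step by step:
`a = [5, 3, 73, 87, 86]` → a = [5, 3, 73, 87, 86]
`b = a[1:4]` → b = [3, 73, 87]
`c = a` → c = [5, 3, 73, 87, 86] (same object as a)
`a[2] = 18` → a = [5, 3, 18, 87, 86] (same object as c); c = [5, 3, 18, 87, 86] (same object as a)
`b.append(343)` → b = [3, 73, 87, 343]
`print(a)` → prints [5, 3, 18, 87, 86]
`print(b)` → prints [3, 73, 87, 343]
`print(c)` → prints [5, 3, 18, 87, 86]

Answer:
[5, 3, 18, 87, 86]
[3, 73, 87, 343]
[5, 3, 18, 87, 86]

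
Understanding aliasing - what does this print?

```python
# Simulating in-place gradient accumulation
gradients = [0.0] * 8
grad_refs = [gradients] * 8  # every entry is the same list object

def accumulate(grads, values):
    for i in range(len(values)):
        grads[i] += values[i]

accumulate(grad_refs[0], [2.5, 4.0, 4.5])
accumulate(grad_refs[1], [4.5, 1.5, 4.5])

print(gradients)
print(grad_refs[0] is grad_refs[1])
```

Key concept: gradient accumulation aliasing.
Step by step:
`gradients = [0.0] * 8` → gradients = [0.0, 0.0, 0.0, 0.0, 0.0, 0.0, 0.0, 0.0]
`grad_refs = [gradients] * 8` → grad_refs = [[0.0, 0.0, 0.0, 0.0, 0.0, 0.0, 0.0, 0.0], [0.0, 0.0, 0.0, 0.0, 0.0, 0.0, 0.0, 0.0], [0.0, 0.0, 0.0, 0.0, 0.0, 0.0, 0.0, 0.0], [0.0, 0.0, 0.0, 0.0, 0.0, 0.0, 0.0, 0.0], [0.0, 0.0, 0.0, 0.0, 0.0, 0.0, 0.0, 0.0], [0.0, 0.0, 0.0, 0.0, 0.0, 0.0, 0.0, 0.0], [0.0, 0.0, 0.0, 0.0, 0.0, 0.0, 0.0, 0.0], [0.0, 0.0, 0.0, 0.0, 0.0, 0.0, 0.0, 0.0]]
`accumulate(grad_refs[0], [2.5, 4.0, 4.5])` → gradients = [2.5, 4.0, 4.5, 0.0, 0.0, 0.0, 0.0, 0.0]; grad_refs = [[2.5, 4.0, 4.5, 0.0, 0.0, 0.0, 0.0, 0.0], [2.5, 4.0, 4.5, 0.0, 0.0, 0.0, 0.0, 0.0], [2.5, 4.0, 4.5, 0.0, 0.0, 0.0, 0.0, 0.0], [2.5, 4.0, 4.5, 0.0, 0.0, 0.0, 0.0, 0.0], [2.5, 4.0, 4.5, 0.0, 0.0, 0.0, 0.0, 0.0], [2.5, 4.0, 4.5, 0.0, 0.0, 0.0, 0.0, 0.0], [2.5, 4.0, 4.5, 0.0, 0.0, 0.0, 0.0, 0.0], [2.5, 4.0, 4.5, 0.0, 0.0, 0.0, 0.0, 0.0]]
`accumulate(grad_refs[1], [4.5, 1.5, 4.5])` → gradients = [7.0, 5.5, 9.0, 0.0, 0.0, 0.0, 0.0, 0.0]; grad_refs = [[7.0, 5.5, 9.0, 0.0, 0.0, 0.0, 0.0, 0.0], [7.0, 5.5, 9.0, 0.0, 0.0, 0.0, 0.0, 0.0], [7.0, 5.5, 9.0, 0.0, 0.0, 0.0, 0.0, 0.0], [7.0, 5.5, 9.0, 0.0, 0.0, 0.0, 0.0, 0.0], [7.0, 5.5, 9.0, 0.0, 0.0, 0.0, 0.0, 0.0], [7.0, 5.5, 9.0, 0.0, 0.0, 0.0, 0.0, 0.0], [7.0, 5.5, 9.0, 0.0, 0.0, 0.0, 0.0, 0.0], [7.0, 5.5, 9.0, 0.0, 0.0, 0.0, 0.0, 0.0]]
`print(gradients)` → prints [7.0, 5.5, 9.0, 0.0, 0.0, 0.0, 0.0, 0.0]
`print(grad_refs[0] is grad_refs[1])` → prints True

Answer:
[7.0, 5.5, 9.0, 0.0, 0.0, 0.0, 0.0, 0.0]
True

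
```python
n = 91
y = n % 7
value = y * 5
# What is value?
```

Trace:
`n = 91` → n = 91
`y = n % 7` → y = 0
`value = y * 5` → value = 0
So value = 0

Answer: 0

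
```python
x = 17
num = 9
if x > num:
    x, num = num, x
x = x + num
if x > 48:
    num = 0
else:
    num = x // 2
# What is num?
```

Trace:
`x = 17` → x = 17
`num = 9` → num = 9
`if x > num: ...` → x > num is True → x = 9; num = 17
`x = x + num` → x = 26
`if x > 48: ...` → x > 48 is False, take else branch → num = 13
So num = 13

Answer: 13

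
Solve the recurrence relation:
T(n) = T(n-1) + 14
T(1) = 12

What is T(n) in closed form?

Unrolling: T(n) = T(1) + 14·(n-1) = 12 + 14(n-1) = 14n - 2.

Answer: T(n) = 14n - 2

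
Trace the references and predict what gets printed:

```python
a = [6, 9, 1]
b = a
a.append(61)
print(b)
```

Key concept: basic list aliasing.
Step by step:
`a = [6, 9, 1]` → a = [6, 9, 1]
`b = a` → b = [6, 9, 1] (same object as a)
`a.append(61)` → a = [6, 9, 1, 61] (same object as b); b = [6, 9, 1, 61] (same object as a)
`print(b)` → prints [6, 9, 1, 61]

Answer: [6, 9, 1, 61]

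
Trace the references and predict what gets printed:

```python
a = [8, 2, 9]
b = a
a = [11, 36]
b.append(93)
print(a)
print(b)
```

Key concept: rebinding vs mutation: a is rebound to a new list, b still points at the original.
Step by step:
`a = [8, 2, 9]` → a = [8, 2, 9]
`b = a` → b = [8, 2, 9] (same object as a)
`a = [11, 36]` → a = [11, 36]
`b.append(93)` → b = [8, 2, 9, 93]
`print(a)` → prints [11, 36]
`print(b)` → prints [8, 2, 9, 93]

Answer:
[11, 36]
[8, 2, 9, 93]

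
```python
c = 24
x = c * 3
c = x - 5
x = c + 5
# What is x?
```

Trace:
`c = 24` → c = 24
`x = c * 3` → x = 72
`c = x - 5` → c = 67
`x = c + 5` → x = 72
So x = 72

Answer: 72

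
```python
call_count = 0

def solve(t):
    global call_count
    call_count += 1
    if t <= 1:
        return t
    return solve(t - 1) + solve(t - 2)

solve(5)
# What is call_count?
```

Calls(t) = 1 + Calls(t-1) + Calls(t-2); Calls(0)=Calls(1)=1. For t=5 this gives 15.

Answer: 15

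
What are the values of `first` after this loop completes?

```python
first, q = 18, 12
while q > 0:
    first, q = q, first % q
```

GCD of 18 and 12
`first` takes the values: 18 → 12 → 6

Answer: 6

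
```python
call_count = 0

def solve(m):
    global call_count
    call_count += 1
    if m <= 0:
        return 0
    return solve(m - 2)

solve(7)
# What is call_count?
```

Linear recursion stepping by 2: 5 calls from m=7 down to ≤0.

Answer: 5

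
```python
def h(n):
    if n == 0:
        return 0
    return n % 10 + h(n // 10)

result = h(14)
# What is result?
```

Sum of digits of 14: 4 + 1 = 5

Answer: 5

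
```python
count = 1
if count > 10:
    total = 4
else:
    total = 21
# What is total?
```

Trace:
`count = 1` → count = 1
`if count > 10: ...` → count > 10 is False, take else branch → total = 21
So total = 21

Answer: 21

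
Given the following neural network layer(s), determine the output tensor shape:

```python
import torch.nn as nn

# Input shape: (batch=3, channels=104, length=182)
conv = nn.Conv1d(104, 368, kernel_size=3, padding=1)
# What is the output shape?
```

Input: (3, 104, 182) -> Output: (3, 368, 182)

Answer: (3, 368, 182)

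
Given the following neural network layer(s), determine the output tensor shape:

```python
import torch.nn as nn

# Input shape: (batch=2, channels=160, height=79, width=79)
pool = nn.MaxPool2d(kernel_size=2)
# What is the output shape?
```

Input: (2, 160, 79, 79) -> Output: (2, 160, 39, 39)

Answer: (2, 160, 39, 39)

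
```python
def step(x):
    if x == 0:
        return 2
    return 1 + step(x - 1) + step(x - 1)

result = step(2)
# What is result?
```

step(x) = 1 + 2·step(x-1), step(0)=2. Closed form: (2+1)·2^2 - 1 = 11.

Answer: 11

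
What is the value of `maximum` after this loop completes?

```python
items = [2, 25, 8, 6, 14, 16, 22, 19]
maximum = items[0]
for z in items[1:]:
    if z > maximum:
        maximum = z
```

Maximum of [2, 25, 8, 6, 14, 16, 22, 19]
`maximum` takes the values: 2 → 25

Answer: 25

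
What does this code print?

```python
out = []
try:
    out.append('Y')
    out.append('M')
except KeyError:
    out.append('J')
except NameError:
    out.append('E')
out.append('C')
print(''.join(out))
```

Execution trace: 'Y' (try body) → 'M' (try body, no exception) → 'C' (after the try/except). Output: YMC

Answer: YMC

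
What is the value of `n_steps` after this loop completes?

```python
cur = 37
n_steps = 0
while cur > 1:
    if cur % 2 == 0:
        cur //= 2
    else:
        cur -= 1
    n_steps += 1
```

Steps to reduce 37 to 1
`n_steps` takes the values: 0 → 1 → 2 → 3 → 4 → 5 → 6 → 7

Answer: 7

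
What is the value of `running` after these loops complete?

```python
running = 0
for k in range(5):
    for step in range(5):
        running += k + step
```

Sum of all k+step for k,step in 5x5
`running` takes the values: 0 → 1 → 3 → 6 → 10 → 11 → 13 → 16 → 20 → 25 → 27 → 30 → 34 → 39 → 45 → 48 → 52 → 57 → 63 → 70 → 74 → 79 → 85 → 92 → 100

Answer: 100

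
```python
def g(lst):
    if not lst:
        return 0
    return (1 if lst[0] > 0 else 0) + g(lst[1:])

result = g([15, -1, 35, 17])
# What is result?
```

Count of positive elements in [15, -1, 35, 17] = 3

Answer: 3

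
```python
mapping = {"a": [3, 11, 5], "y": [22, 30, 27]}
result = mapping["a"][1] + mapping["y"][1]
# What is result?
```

Trace:
`mapping = {"a": [3, 11, 5], "y": [22, 30, 27]}` → mapping = {'a': [3, 11, 5], 'y': [22, 30, 27]}
`result = mapping["a"][1] + mapping["y"][1]` → result = 41
So result = 41

Answer: 41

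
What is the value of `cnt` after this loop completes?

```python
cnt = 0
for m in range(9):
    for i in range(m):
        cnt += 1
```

Triangle number: 0+1+2+...+8
`cnt` takes the values: 0 → 1 → 2 → 3 → 4 → 5 → 6 → 7 → 8 → 9 → 10 → 11 → 12 → 13 → 14 → 15 → 16 → 17 → 18 → 19 → 20 → 21 → 22 → 23 → 24 → 25 → 26 → 27 → 28 → 29 → 30 → 31 → 32 → 33 → 34 → 35 → 36

Answer: 36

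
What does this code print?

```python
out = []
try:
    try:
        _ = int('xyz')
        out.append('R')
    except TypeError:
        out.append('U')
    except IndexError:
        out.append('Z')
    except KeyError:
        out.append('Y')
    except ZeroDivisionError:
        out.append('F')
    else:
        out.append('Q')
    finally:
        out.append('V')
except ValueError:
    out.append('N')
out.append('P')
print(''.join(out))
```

Execution trace: 'V' (finally) → 'N' (outer except ValueError) → 'P' (after the try/except). Output: VNP

Answer: VNP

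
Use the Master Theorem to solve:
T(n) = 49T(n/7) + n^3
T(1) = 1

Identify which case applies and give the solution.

a=49, b=7, f(n)=n^3. log_7(49) = 2. Since c=3 > 2 and the regularity condition holds (49(n/7)^3 = (49/7^3)n^3 with 49/7^3 < 1), Case 3 applies: T(n) = Θ(f(n)) = O(n^3).

Answer: O(n^3) - Case 3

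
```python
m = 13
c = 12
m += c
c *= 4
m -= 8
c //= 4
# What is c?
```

Trace:
`m = 13` → m = 13
`c = 12` → c = 12
`m += c` → m = 25
`c *= 4` → c = 48
`m -= 8` → m = 17
`c //= 4` → c = 12
So c = 12

Answer: 12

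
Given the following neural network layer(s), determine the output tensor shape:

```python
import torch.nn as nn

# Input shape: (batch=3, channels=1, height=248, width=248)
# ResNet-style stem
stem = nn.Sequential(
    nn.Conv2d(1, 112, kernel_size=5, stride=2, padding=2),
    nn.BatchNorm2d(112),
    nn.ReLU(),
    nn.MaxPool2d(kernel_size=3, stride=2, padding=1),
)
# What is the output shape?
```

Input: (3, 1, 248, 248) -> after Conv2d 5x5 stride=2: (3, 112, 124, 124) -> Output: (3, 112, 62, 62)

Answer: (3, 112, 62, 62)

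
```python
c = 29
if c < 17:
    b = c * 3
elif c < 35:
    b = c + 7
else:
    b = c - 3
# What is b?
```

Trace:
`c = 29` → c = 29
`if c < 17: ...` → c < 17 is False, c < 35 is True → b = 36
So b = 36

Answer: 36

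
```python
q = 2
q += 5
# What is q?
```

Trace:
`q = 2` → q = 2
`q += 5` → q = 7
So q = 7

Answer: 7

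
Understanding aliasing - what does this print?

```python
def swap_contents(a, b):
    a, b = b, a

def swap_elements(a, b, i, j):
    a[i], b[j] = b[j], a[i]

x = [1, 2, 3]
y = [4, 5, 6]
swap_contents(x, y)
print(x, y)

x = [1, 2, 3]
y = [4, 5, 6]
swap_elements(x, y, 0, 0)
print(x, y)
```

Key concept: parameter rebinding vs mutation.
Step by step:
`x = [1, 2, 3]` → x = [1, 2, 3]
`y = [4, 5, 6]` → y = [4, 5, 6]
`swap_contents(x, y)` → no visible change to tracked variables
`print(x, y)` → prints [1, 2, 3] [4, 5, 6]
`x = [1, 2, 3]` → x = [1, 2, 3]
`y = [4, 5, 6]` → y = [4, 5, 6]
`swap_elements(x, y, 0, 0)` → x = [4, 2, 3]; y = [1, 5, 6]
`print(x, y)` → prints [4, 2, 3] [1, 5, 6]

Answer:
[1, 2, 3] [4, 5, 6]
[4, 2, 3] [1, 5, 6]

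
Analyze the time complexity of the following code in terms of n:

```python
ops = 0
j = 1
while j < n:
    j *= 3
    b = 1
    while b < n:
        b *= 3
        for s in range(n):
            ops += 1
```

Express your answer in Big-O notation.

Each loop level contributes: log n × log n × n. Multiplying the contributions gives O(n log² n).

Answer: O(n log² n)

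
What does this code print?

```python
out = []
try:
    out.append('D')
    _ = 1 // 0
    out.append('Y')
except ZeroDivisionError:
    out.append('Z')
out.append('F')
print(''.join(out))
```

Execution trace: 'D' (try body) → 'Z' (except ZeroDivisionError) → 'F' (after the try/except). Output: DZF

Answer: DZF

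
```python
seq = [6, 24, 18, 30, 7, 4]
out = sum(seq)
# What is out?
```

Trace:
`seq = [6, 24, 18, 30, 7, 4]` → seq = [6, 24, 18, 30, 7, 4]
`out = sum(seq)` → out = 89
So out = 89

Answer: 89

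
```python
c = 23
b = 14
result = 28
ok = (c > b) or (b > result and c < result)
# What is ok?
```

Trace:
`c = 23` → c = 23
`b = 14` → b = 14
`result = 28` → result = 28
`ok = (c > b) or (b > result and c < result)` → ok = True
So ok = True

Answer: True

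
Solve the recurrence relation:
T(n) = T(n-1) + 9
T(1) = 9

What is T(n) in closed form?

Unrolling: T(n) = T(1) + 9·(n-1) = 9 + 9(n-1) = 9n.

Answer: T(n) = 9n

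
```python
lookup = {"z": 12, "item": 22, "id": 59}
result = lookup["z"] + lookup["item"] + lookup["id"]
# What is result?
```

Trace:
`lookup = {"z": 12, "item": 22, "id": 59}` → lookup = {'z': 12, 'item': 22, 'id': 59}
`result = lookup["z"] + lookup["item"] + lookup["id"]` → result = 93
So result = 93

Answer: 93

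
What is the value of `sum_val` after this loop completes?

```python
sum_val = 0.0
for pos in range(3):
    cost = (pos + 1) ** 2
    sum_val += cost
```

Sum of squared losses 1² + 2² + ... + 3²
`sum_val` takes the values: 0.0 → 1.0 → 5.0 → 14.0

Answer: 14.0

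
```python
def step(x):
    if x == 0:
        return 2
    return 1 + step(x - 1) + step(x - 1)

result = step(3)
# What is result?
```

step(x) = 1 + 2·step(x-1), step(0)=2. Closed form: (2+1)·2^3 - 1 = 23.

Answer: 23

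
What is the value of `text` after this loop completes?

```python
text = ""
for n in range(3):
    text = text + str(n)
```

Concatenate digits 0 to 2
`text` takes the values: "" → "0" → "01" → "012"

Answer: "012"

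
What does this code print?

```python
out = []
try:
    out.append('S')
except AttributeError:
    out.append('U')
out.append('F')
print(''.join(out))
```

Execution trace: 'S' (try body, no exception) → 'F' (after the try/except). Output: SF

Answer: SF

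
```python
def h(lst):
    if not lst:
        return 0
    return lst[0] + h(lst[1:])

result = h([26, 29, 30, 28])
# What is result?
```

26 + 29 + 30 + 28 + 0 = 113

Answer: 113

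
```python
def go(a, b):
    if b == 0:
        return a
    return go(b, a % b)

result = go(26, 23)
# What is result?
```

go(26, 23) -> go(23, 3) -> go(3, 2) -> go(2, 1) -> go(1, 0) -> 1

Answer: 1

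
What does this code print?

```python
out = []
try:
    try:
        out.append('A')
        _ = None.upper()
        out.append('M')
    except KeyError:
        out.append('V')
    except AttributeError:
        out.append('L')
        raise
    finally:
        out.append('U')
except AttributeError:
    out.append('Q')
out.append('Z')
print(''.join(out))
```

Execution trace: 'A' (inner try body) → 'L' (inner except AttributeError) → 'U' (inner finally) → 'Q' (outer except AttributeError) → 'Z' (after the try/except). Output: ALUQZ

Answer: ALUQZ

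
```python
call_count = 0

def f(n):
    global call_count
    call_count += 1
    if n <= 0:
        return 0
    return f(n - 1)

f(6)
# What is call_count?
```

Linear recursion stepping by 1: 7 calls from n=6 down to ≤0.

Answer: 7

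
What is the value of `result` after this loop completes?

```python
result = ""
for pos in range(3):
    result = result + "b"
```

Repeat 'b' 3 times
`result` takes the values: "" → "b" → "bb" → "bbb"

Answer: "bbb"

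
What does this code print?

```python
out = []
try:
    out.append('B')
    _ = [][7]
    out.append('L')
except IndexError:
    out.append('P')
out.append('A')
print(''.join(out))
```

Execution trace: 'B' (try body) → 'P' (except IndexError) → 'A' (after the try/except). Output: BPA

Answer: BPA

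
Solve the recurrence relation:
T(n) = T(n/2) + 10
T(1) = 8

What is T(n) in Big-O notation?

Each step divides n by 2 and adds 10. After log_2(n) steps we reach T(1)=8. So T(n) = 10·log_2(n) + 8 = O(log n).

Answer: O(log n)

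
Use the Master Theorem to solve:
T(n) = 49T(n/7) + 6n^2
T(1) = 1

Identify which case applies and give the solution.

a=49, b=7, f(n)=6n^2. log_7(49) = 2. Since c=2 = 2, Case 2 applies: T(n) = Θ(n^log_b(a) · log n) = O(n^2 log n).

Answer: O(n^2 log n) - Case 2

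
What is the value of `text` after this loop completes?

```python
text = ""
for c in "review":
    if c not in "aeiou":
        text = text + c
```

Remove vowels from 'review'
`text` takes the values: "" → "r" → "rv" → "rvw"

Answer: "rvw"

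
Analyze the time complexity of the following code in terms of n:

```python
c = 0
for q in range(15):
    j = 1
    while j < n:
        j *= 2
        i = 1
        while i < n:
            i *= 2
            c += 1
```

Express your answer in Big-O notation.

Each loop level contributes: 1 × log n × log n. Multiplying the contributions gives O(log² n).

Answer: O(log² n)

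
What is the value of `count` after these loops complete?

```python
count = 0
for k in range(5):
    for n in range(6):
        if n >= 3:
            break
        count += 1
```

Inner breaks at 3, outer runs 5 times
`count` takes the values: 0 → 1 → 2 → 3 → 4 → 5 → 6 → 7 → 8 → 9 → 10 → 11 → 12 → 13 → 14 → 15

Answer: 15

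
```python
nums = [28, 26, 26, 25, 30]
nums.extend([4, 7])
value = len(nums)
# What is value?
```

Trace:
`nums = [28, 26, 26, 25, 30]` → nums = [28, 26, 26, 25, 30]
`nums.extend([4, 7])` → nums = [28, 26, 26, 25, 30, 4, 7]
`value = len(nums)` → value = 7
So value = 7

Answer: 7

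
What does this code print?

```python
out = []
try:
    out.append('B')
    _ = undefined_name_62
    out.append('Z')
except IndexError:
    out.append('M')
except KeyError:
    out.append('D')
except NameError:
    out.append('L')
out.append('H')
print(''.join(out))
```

Execution trace: 'B' (try body) → 'L' (except NameError) → 'H' (after the try/except). Output: BLH

Answer: BLH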